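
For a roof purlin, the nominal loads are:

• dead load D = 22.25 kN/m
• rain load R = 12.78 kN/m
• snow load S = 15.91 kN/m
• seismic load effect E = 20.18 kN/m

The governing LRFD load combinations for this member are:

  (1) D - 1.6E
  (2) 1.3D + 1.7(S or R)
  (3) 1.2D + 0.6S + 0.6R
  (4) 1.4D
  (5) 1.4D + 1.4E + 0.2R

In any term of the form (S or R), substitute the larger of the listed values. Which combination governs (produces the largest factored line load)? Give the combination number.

Combination 5

(S or R) → S = 15.91 kN/m.
(1) 1.0(22.25) - 1.6(20.18) = 22.25 - 32.29 = -10.04
(2) 1.3(22.25) + 1.7(15.91) = 55.97
(3) 1.2(22.25) + 0.6(15.91) + 0.6(12.78) = 43.91
(4) 1.4(22.25) = 31.15
(5) 1.4(22.25) + 1.4(20.18) + 0.2(12.78) = 31.15 + 28.25 + 2.56 = 61.96
The largest value is 61.96 kN/m from combination 5.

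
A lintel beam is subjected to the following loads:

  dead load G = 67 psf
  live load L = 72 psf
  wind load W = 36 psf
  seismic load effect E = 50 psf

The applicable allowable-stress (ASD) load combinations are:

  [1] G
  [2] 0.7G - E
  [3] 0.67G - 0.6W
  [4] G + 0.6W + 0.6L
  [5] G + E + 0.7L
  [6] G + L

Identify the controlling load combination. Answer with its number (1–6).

Combination 5

[1] 1.0(67) = 67.00
[2] 0.7(67) - 1.0(50) = 46.90 - 50.00 = -3.10
[3] 0.67(67) - 0.6(36) = 44.89 - 21.60 = 23.29
[4] 1.0(67) + 0.6(36) + 0.6(72) = 67.00 + 21.60 + 43.20 = 131.80
[5] 1.0(67) + 1.0(50) + 0.7(72) = 67.00 + 50.00 + 50.40 = 167.40
[6] 1.0(67) + 1.0(72) = 67.00 + 72.00 = 139.00
The largest value is 167.40 psf from combination 5.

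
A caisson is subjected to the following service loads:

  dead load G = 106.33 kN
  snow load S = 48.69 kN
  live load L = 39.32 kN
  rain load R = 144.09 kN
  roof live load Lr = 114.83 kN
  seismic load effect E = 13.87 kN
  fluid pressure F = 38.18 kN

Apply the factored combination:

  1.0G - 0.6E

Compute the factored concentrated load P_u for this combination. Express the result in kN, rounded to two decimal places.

1.0(106.33) - 0.6(13.87) = 98.01
P_u = 98.01 kN.

98.01 kN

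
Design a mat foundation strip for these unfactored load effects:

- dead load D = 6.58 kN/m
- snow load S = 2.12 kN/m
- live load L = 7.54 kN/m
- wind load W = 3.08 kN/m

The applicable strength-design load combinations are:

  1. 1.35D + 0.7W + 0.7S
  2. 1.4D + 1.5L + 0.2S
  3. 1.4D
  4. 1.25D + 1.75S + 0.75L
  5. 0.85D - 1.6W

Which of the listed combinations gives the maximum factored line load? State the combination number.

1. 1.35(6.58) + 0.7(3.08) + 0.7(2.12) = 8.88 + 2.16 + 1.48 = 12.52
2. 1.4(6.58) + 1.5(7.54) + 0.2(2.12) = 20.95
3. 1.4(6.58) = 9.21
4. 1.25(6.58) + 1.75(2.12) + 0.75(7.54) = 17.59
5. 0.85(6.58) - 1.6(3.08) = 0.67
The largest value is 20.95 kN/m from combination 2.

Combination 2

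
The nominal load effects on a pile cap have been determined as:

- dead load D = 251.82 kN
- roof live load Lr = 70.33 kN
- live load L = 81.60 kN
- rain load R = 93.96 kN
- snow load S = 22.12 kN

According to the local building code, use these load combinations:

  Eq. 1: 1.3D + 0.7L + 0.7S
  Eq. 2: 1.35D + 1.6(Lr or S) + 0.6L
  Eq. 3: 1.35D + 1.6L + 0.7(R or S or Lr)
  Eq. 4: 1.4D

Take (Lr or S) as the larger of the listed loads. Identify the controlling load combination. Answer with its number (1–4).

(Lr or S) → Lr = 70.33 kN; (R or S or Lr) → R = 93.96 kN.
Eq. 1: 1.3(251.82) + 0.7(81.60) + 0.7(22.12) = 327.37 + 57.12 + 15.48 = 399.97
Eq. 2: 1.35(251.82) + 1.6(70.33) + 0.6(81.60) = 339.96 + 112.53 + 48.96 = 501.45
Eq. 3: 1.35(251.82) + 1.6(81.60) + 0.7(93.96) = 339.96 + 130.56 + 65.77 = 536.29
Eq. 4: 1.4(251.82) = 352.55
The largest value is 536.29 kN from combination 3.

Combination 3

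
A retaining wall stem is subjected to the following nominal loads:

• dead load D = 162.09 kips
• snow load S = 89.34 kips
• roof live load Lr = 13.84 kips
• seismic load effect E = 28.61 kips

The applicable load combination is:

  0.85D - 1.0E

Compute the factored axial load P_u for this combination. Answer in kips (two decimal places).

0.85(162.09) - 1.0(28.61) = 109.17
P_u = 109.17 kips.

109.17 kips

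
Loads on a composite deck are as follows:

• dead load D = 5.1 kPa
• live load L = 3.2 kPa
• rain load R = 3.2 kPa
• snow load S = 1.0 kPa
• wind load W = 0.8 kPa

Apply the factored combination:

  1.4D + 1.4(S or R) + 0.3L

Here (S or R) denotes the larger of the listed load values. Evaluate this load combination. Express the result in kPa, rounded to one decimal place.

(S or R) → R = 3.2 kPa.
1.4(5.1) + 1.4(3.2) + 0.3(3.2) = 7.1 + 4.5 + 1.0 = 12.6
q_u = 12.6 kPa.

12.6 kPa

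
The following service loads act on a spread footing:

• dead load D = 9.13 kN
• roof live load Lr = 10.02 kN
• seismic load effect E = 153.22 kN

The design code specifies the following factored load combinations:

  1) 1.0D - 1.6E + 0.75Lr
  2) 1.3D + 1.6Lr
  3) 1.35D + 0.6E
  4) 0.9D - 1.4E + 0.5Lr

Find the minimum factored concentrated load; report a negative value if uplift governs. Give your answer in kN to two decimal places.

1) 1.0(9.13) - 1.6(153.22) + 0.75(10.02) = -228.51
2) 1.3(9.13) + 1.6(10.02) = 11.87 + 16.03 = 27.90
3) 1.35(9.13) + 0.6(153.22) = 12.33 + 91.93 = 104.26
4) 0.9(9.13) - 1.4(153.22) + 0.5(10.02) = 8.22 - 214.51 + 5.01 = -201.28
Combination 1 gives the minimum: -228.51 kN.

-228.51 kN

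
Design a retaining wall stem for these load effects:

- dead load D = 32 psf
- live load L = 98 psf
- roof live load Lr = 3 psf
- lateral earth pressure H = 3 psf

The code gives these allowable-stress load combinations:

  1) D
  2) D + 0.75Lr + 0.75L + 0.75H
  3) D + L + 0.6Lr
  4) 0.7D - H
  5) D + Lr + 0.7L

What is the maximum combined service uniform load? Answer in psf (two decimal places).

1) 1.0(32) = 32.00
2) 1.0(32) + 0.75(3) + 0.75(98) + 0.75(3) = 32.00 + 2.25 + 73.50 + 2.25 = 110.00
3) 1.0(32) + 1.0(98) + 0.6(3) = 32.00 + 98.00 + 1.80 = 131.80
4) 0.7(32) - 1.0(3) = 22.40 - 3.00 = 19.40
5) 1.0(32) + 1.0(3) + 0.7(98) = 32.00 + 3.00 + 68.60 = 103.60
Combination 3 governs: q = 131.80 psf.

131.80 psf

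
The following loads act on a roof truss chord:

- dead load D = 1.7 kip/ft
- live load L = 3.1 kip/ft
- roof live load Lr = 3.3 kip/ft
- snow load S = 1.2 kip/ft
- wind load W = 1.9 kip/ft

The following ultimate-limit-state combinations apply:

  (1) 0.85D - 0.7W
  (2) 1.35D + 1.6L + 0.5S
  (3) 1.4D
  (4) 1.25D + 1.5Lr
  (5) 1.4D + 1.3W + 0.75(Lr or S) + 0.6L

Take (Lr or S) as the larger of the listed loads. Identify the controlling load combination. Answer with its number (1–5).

(Lr or S) → Lr = 3.3 kip/ft.
(1) 0.85(1.7) - 0.7(1.9) = 1.45 - 1.33 = 0.12
(2) 1.35(1.7) + 1.6(3.1) + 0.5(1.2) = 2.30 + 4.96 + 0.60 = 7.86
(3) 1.4(1.7) = 2.38
(4) 1.25(1.7) + 1.5(3.3) = 2.13 + 4.95 = 7.08
(5) 1.4(1.7) + 1.3(1.9) + 0.75(3.3) + 0.6(3.1) = 2.38 + 2.47 + 2.48 + 1.86 = 9.19
The largest value is 9.19 kip/ft from combination 5.

Combination 5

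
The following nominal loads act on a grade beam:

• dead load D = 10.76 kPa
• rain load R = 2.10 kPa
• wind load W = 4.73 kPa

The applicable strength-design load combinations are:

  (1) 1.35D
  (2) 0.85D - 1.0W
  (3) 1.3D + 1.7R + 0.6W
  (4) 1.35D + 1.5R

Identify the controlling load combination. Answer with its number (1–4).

Combination 3

(1) 1.35(10.76) = 14.53
(2) 0.85(10.76) - 1.0(4.73) = 9.15 - 4.73 = 4.42
(3) 1.3(10.76) + 1.7(2.10) + 0.6(4.73) = 13.99 + 3.57 + 2.84 = 20.40
(4) 1.35(10.76) + 1.5(2.10) = 14.53 + 3.15 = 17.68
The largest value is 20.40 kPa from combination 3.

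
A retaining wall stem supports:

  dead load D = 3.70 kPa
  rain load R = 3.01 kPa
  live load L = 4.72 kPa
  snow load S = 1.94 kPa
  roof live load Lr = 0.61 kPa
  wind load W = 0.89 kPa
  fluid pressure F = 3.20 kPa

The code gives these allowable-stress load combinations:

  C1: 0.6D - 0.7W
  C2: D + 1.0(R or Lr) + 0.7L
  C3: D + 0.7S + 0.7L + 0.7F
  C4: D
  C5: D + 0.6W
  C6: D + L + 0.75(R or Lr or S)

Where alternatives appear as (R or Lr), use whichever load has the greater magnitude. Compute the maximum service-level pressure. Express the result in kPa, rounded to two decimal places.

10.68 kPa

(R or Lr) → R = 3.01 kPa; (R or Lr or S) → R = 3.01 kPa.
C1: 0.6(3.70) - 0.7(0.89) = 1.60
C2: 1.0(3.70) + 1.0(3.01) + 0.7(4.72) = 10.01
C3: 1.0(3.70) + 0.7(1.94) + 0.7(4.72) + 0.7(3.20) = 10.60
C4: 1.0(3.70) = 3.70
C5: 1.0(3.70) + 0.6(0.89) = 4.23
C6: 1.0(3.70) + 1.0(4.72) + 0.75(3.01) = 10.68
Combination 6 governs: p = 10.68 kPa.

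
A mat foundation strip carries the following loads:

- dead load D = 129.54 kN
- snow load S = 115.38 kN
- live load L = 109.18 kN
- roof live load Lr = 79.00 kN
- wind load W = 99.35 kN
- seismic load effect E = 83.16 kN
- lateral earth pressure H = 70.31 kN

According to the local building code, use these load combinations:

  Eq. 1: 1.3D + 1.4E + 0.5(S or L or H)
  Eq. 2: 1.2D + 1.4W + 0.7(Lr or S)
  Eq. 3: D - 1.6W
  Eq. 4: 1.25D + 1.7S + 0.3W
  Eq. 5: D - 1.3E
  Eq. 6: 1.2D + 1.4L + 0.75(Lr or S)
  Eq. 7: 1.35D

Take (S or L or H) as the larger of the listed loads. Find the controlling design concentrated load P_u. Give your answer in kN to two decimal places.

394.84 kN

(S or L or H) → S = 115.38 kN; (Lr or S) → S = 115.38 kN.
Eq. 1: 1.3(129.54) + 1.4(83.16) + 0.5(115.38) = 342.52
Eq. 2: 1.2(129.54) + 1.4(99.35) + 0.7(115.38) = 375.30
Eq. 3: 1.0(129.54) - 1.6(99.35) = 129.54 - 158.96 = -29.42
Eq. 4: 1.25(129.54) + 1.7(115.38) + 0.3(99.35) = 387.88
Eq. 5: 1.0(129.54) - 1.3(83.16) = 129.54 - 108.11 = 21.43
Eq. 6: 1.2(129.54) + 1.4(109.18) + 0.75(115.38) = 155.45 + 152.85 + 86.54 = 394.84
Eq. 7: 1.35(129.54) = 174.88
Combination 6 governs: P_u = 394.84 kN.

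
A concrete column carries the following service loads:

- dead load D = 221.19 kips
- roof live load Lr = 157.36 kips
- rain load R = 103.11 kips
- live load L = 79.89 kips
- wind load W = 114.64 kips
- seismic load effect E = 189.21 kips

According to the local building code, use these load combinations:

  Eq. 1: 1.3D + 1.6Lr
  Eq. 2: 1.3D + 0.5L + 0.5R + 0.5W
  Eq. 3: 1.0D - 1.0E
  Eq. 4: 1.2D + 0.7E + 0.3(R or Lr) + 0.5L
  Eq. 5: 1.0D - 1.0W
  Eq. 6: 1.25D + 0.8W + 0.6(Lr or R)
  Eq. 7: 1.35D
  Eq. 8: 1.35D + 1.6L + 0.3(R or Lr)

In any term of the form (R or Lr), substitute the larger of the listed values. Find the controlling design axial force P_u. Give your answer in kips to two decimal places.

539.32 kips

(R or Lr) → Lr = 157.36 kips; (Lr or R) → Lr = 157.36 kips.
Eq. 1: 1.3(221.19) + 1.6(157.36) = 539.32
Eq. 2: 1.3(221.19) + 0.5(79.89) + 0.5(103.11) + 0.5(114.64) = 436.37
Eq. 3: 1.0(221.19) - 1.0(189.21) = 221.19 - 189.21 = 31.98
Eq. 4: 1.2(221.19) + 0.7(189.21) + 0.3(157.36) + 0.5(79.89) = 485.03
Eq. 5: 1.0(221.19) - 1.0(114.64) = 221.19 - 114.64 = 106.55
Eq. 6: 1.25(221.19) + 0.8(114.64) + 0.6(157.36) = 276.49 + 91.71 + 94.42 = 462.62
Eq. 7: 1.35(221.19) = 298.61
Eq. 8: 1.35(221.19) + 1.6(79.89) + 0.3(157.36) = 298.61 + 127.82 + 47.21 = 473.64
Maximum is from combination 1.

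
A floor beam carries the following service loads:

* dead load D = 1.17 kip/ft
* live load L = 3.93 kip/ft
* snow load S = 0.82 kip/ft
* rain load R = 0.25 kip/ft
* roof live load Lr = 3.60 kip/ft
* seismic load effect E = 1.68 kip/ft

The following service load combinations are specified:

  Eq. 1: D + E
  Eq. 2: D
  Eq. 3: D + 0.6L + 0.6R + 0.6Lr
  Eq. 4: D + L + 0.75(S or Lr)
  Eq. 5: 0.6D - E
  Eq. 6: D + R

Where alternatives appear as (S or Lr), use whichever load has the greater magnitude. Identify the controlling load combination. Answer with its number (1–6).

Combination 4

(S or Lr) → Lr = 3.60 kip/ft.
Eq. 1: 1.0(1.17) + 1.0(1.68) = 1.17 + 1.68 = 2.85
Eq. 2: 1.0(1.17) = 1.17
Eq. 3: 1.0(1.17) + 0.6(3.93) + 0.6(0.25) + 0.6(3.60) = 1.17 + 2.36 + 0.15 + 2.16 = 5.84
Eq. 4: 1.0(1.17) + 1.0(3.93) + 0.75(3.60) = 1.17 + 3.93 + 2.70 = 7.80
Eq. 5: 0.6(1.17) - 1.0(1.68) = 0.70 - 1.68 = -0.98
Eq. 6: 1.0(1.17) + 1.0(0.25) = 1.17 + 0.25 = 1.42
The largest value is 7.80 kip/ft from combination 4.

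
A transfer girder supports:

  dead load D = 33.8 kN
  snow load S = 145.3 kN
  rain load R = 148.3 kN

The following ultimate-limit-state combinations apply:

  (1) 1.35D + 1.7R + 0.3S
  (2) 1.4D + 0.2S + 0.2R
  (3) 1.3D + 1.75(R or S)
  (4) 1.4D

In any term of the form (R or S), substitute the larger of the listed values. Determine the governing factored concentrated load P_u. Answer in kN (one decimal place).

(R or S) → R = 148.3 kN.
(1) 1.35(33.8) + 1.7(148.3) + 0.3(145.3) = 341.3
(2) 1.4(33.8) + 0.2(145.3) + 0.2(148.3) = 106.0
(3) 1.3(33.8) + 1.75(148.3) = 303.5
(4) 1.4(33.8) = 47.3
The controlling combination is 1, giving 341.3 kN.

341.3 kN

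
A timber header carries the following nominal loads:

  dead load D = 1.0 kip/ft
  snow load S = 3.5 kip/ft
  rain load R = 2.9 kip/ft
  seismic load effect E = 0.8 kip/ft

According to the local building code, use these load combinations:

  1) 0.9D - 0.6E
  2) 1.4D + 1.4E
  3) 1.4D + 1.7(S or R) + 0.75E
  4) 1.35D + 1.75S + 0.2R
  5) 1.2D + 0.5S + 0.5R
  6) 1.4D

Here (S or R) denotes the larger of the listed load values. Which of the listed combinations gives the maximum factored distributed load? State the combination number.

(S or R) → S = 3.5 kip/ft.
1) 0.9(1.0) - 0.6(0.8) = 0.9 - 0.5 = 0.4
2) 1.4(1.0) + 1.4(0.8) = 1.4 + 1.1 = 2.5
3) 1.4(1.0) + 1.7(3.5) + 0.75(0.8) = 1.4 + 6.0 + 0.6 = 8.0
4) 1.35(1.0) + 1.75(3.5) + 0.2(2.9) = 1.4 + 6.1 + 0.6 = 8.1
5) 1.2(1.0) + 0.5(3.5) + 0.5(2.9) = 4.4
6) 1.4(1.0) = 1.4
The largest value is 8.1 kip/ft from combination 4.

Combination 4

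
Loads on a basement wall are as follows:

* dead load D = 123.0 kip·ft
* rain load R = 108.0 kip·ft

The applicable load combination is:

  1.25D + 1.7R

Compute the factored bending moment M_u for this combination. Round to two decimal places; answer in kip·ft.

1.25(123.0) + 1.7(108.0) = 337.35
M_u = 337.35 kip·ft.

337.35 kip·ft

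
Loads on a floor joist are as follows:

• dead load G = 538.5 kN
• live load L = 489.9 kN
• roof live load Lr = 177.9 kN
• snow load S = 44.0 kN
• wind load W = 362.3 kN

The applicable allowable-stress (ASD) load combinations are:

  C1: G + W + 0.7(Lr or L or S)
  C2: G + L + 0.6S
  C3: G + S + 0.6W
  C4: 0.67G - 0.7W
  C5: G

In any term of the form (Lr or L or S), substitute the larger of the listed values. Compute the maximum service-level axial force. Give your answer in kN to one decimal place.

1243.7 kN

(Lr or L or S) → L = 489.9 kN.
C1: 1.0(538.5) + 1.0(362.3) + 0.7(489.9) = 538.5 + 362.3 + 342.9 = 1243.7
C2: 1.0(538.5) + 1.0(489.9) + 0.6(44.0) = 538.5 + 489.9 + 26.4 = 1054.8
C3: 1.0(538.5) + 1.0(44.0) + 0.6(362.3) = 538.5 + 44.0 + 217.4 = 799.9
C4: 0.67(538.5) - 0.7(362.3) = 360.8 - 253.6 = 107.2
C5: 1.0(538.5) = 538.5
Combination 1 governs: N = 1243.7 kN.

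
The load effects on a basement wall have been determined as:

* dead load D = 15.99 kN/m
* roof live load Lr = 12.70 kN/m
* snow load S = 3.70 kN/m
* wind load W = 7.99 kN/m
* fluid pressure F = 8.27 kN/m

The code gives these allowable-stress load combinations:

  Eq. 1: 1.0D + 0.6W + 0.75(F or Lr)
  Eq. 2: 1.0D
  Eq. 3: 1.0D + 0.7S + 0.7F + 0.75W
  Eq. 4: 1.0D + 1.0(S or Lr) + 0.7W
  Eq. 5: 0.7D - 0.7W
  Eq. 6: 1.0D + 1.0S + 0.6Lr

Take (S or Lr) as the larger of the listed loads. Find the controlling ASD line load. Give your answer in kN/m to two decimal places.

34.28 kN/m

(F or Lr) → Lr = 12.70 kN/m; (S or Lr) → Lr = 12.70 kN/m.
Eq. 1: 1.0(15.99) + 0.6(7.99) + 0.75(12.70) = 15.99 + 4.79 + 9.53 = 30.31
Eq. 2: 1.0(15.99) = 15.99
Eq. 3: 1.0(15.99) + 0.7(3.70) + 0.7(8.27) + 0.75(7.99) = 15.99 + 2.59 + 5.79 + 5.99 = 30.36
Eq. 4: 1.0(15.99) + 1.0(12.70) + 0.7(7.99) = 15.99 + 12.70 + 5.59 = 34.28
Eq. 5: 0.7(15.99) - 0.7(7.99) = 11.19 - 5.59 = 5.60
Eq. 6: 1.0(15.99) + 1.0(3.70) + 0.6(12.70) = 15.99 + 3.70 + 7.62 = 27.31
Maximum is from combination 4.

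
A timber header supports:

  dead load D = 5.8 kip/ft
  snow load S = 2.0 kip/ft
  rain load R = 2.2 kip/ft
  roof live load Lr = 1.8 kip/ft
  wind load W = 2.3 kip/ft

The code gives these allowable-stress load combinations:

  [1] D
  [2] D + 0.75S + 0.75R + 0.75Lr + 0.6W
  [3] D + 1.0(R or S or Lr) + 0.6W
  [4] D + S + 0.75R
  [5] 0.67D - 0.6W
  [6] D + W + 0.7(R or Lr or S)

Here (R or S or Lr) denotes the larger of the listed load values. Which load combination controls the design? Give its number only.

(R or S or Lr) → R = 2.2 kip/ft; (R or Lr or S) → R = 2.2 kip/ft.
[1] 1.0(5.8) = 5.8
[2] 1.0(5.8) + 0.75(2.0) + 0.75(2.2) + 0.75(1.8) + 0.6(2.3) = 11.7
[3] 1.0(5.8) + 1.0(2.2) + 0.6(2.3) = 5.8 + 2.2 + 1.4 = 9.4
[4] 1.0(5.8) + 1.0(2.0) + 0.75(2.2) = 5.8 + 2.0 + 1.7 = 9.5
[5] 0.67(5.8) - 0.6(2.3) = 3.9 - 1.4 = 2.5
[6] 1.0(5.8) + 1.0(2.3) + 0.7(2.2) = 5.8 + 2.3 + 1.5 = 9.6
The largest value is 11.7 kip/ft from combination 2.

Combination 2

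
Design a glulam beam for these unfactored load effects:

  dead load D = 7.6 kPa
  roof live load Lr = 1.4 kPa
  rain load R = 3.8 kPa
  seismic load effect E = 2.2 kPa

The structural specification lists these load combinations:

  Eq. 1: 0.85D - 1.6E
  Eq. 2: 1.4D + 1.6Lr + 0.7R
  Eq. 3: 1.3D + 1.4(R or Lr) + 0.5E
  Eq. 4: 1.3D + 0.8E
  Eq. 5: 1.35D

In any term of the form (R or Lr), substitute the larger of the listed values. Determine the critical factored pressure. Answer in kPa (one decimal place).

(R or Lr) → R = 3.8 kPa.
Eq. 1: 0.85(7.6) - 1.6(2.2) = 2.9
Eq. 2: 1.4(7.6) + 1.6(1.4) + 0.7(3.8) = 15.5
Eq. 3: 1.3(7.6) + 1.4(3.8) + 0.5(2.2) = 16.3
Eq. 4: 1.3(7.6) + 0.8(2.2) = 11.6
Eq. 5: 1.35(7.6) = 10.3
Maximum is from combination 3.

16.3 kPa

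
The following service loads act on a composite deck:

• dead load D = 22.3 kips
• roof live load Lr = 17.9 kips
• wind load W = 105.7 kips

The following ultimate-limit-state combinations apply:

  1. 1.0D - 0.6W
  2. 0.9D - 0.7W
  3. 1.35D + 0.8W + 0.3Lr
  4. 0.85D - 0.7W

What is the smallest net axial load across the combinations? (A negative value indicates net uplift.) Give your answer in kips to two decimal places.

1. 1.0(22.3) - 0.6(105.7) = 22.30 - 63.42 = -41.12
2. 0.9(22.3) - 0.7(105.7) = 20.07 - 73.99 = -53.92
3. 1.35(22.3) + 0.8(105.7) + 0.3(17.9) = 30.11 + 84.56 + 5.37 = 120.04
4. 0.85(22.3) - 0.7(105.7) = -55.04
Combination 4 gives the minimum: -55.04 kips.

-55.04 kips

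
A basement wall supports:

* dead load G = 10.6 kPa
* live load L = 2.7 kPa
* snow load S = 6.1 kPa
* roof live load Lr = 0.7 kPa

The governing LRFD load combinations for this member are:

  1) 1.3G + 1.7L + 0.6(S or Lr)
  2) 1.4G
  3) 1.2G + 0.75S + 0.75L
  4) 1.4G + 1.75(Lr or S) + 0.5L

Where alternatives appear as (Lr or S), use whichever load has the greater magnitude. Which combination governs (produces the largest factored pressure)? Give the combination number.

Combination 4

(S or Lr) → S = 6.1 kPa; (Lr or S) → S = 6.1 kPa.
1) 1.3(10.6) + 1.7(2.7) + 0.6(6.1) = 13.78 + 4.59 + 3.66 = 22.03
2) 1.4(10.6) = 14.84
3) 1.2(10.6) + 0.75(6.1) + 0.75(2.7) = 19.32
4) 1.4(10.6) + 1.75(6.1) + 0.5(2.7) = 14.84 + 10.68 + 1.35 = 26.87
The largest value is 26.87 kPa from combination 4.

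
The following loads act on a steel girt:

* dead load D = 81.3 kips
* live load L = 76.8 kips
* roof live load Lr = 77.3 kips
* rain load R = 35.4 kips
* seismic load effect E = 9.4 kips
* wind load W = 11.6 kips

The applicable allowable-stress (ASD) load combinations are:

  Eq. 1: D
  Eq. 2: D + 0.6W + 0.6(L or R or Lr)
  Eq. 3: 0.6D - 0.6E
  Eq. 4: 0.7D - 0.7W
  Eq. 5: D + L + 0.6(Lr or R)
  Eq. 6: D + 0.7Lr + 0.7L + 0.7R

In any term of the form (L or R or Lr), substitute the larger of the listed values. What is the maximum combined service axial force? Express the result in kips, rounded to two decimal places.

213.95 kips

(L or R or Lr) → Lr = 77.3 kips; (Lr or R) → Lr = 77.3 kips.
Eq. 1: 1.0(81.3) = 81.30
Eq. 2: 1.0(81.3) + 0.6(11.6) + 0.6(77.3) = 81.30 + 6.96 + 46.38 = 134.64
Eq. 3: 0.6(81.3) - 0.6(9.4) = 48.78 - 5.64 = 43.14
Eq. 4: 0.7(81.3) - 0.7(11.6) = 56.91 - 8.12 = 48.79
Eq. 5: 1.0(81.3) + 1.0(76.8) + 0.6(77.3) = 81.30 + 76.80 + 46.38 = 204.48
Eq. 6: 1.0(81.3) + 0.7(77.3) + 0.7(76.8) + 0.7(35.4) = 81.30 + 54.11 + 53.76 + 24.78 = 213.95
The controlling combination is 6, giving 213.95 kips.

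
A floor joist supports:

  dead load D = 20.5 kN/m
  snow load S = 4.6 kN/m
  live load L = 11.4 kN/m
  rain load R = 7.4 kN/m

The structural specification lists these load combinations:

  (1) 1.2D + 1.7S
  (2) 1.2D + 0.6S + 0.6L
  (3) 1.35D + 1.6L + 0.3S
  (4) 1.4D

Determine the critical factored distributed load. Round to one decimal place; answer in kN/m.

47.3 kN/m

(1) 1.2(20.5) + 1.7(4.6) = 24.6 + 7.8 = 32.4
(2) 1.2(20.5) + 0.6(4.6) + 0.6(11.4) = 24.6 + 2.8 + 6.8 = 34.2
(3) 1.35(20.5) + 1.6(11.4) + 0.3(4.6) = 27.7 + 18.2 + 1.4 = 47.3
(4) 1.4(20.5) = 28.7
Maximum is from combination 3.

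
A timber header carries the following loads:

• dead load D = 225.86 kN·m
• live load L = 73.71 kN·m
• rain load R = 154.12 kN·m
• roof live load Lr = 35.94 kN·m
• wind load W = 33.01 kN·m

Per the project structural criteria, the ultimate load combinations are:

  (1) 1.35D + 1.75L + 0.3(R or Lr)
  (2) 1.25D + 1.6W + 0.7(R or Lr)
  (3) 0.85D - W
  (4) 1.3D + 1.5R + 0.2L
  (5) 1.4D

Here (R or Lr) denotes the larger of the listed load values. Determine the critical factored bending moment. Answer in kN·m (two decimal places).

539.54 kN·m

(R or Lr) → R = 154.12 kN·m.
(1) 1.35(225.86) + 1.75(73.71) + 0.3(154.12) = 304.91 + 128.99 + 46.24 = 480.14
(2) 1.25(225.86) + 1.6(33.01) + 0.7(154.12) = 282.33 + 52.82 + 107.88 = 443.03
(3) 0.85(225.86) - 1.0(33.01) = 191.98 - 33.01 = 158.97
(4) 1.3(225.86) + 1.5(154.12) + 0.2(73.71) = 293.62 + 231.18 + 14.74 = 539.54
(5) 1.4(225.86) = 316.20
Maximum is from combination 4.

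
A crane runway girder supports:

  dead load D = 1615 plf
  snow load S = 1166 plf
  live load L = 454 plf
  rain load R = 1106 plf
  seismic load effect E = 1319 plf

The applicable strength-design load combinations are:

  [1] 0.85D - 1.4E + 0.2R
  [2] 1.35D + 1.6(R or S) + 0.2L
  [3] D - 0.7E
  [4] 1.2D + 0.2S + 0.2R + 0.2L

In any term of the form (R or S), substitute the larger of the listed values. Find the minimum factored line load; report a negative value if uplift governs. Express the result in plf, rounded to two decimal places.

-252.65 plf

(R or S) → S = 1166 plf.
[1] 0.85(1615) - 1.4(1319) + 0.2(1106) = 1372.75 - 1846.60 + 221.20 = -252.65
[2] 1.35(1615) + 1.6(1166) + 0.2(454) = 2180.25 + 1865.60 + 90.80 = 4136.65
[3] 1.0(1615) - 0.7(1319) = 1615.00 - 923.30 = 691.70
[4] 1.2(1615) + 0.2(1166) + 0.2(1106) + 0.2(454) = 1938.00 + 233.20 + 221.20 + 90.80 = 2483.20
Combination 1 gives the minimum: -252.65 plf.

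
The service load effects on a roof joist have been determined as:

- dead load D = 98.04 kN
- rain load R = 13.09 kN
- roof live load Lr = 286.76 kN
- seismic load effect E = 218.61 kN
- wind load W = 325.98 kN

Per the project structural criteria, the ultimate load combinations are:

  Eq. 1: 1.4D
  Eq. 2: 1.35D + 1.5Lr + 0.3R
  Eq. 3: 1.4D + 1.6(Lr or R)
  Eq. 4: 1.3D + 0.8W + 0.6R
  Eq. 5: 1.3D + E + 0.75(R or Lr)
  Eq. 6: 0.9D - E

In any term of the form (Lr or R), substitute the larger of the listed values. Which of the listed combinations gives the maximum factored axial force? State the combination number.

Combination 3

(Lr or R) → Lr = 286.76 kN; (R or Lr) → Lr = 286.76 kN.
Eq. 1: 1.4(98.04) = 137.26
Eq. 2: 1.35(98.04) + 1.5(286.76) + 0.3(13.09) = 132.35 + 430.14 + 3.93 = 566.42
Eq. 3: 1.4(98.04) + 1.6(286.76) = 596.07
Eq. 4: 1.3(98.04) + 0.8(325.98) + 0.6(13.09) = 396.09
Eq. 5: 1.3(98.04) + 1.0(218.61) + 0.75(286.76) = 127.45 + 218.61 + 215.07 = 561.13
Eq. 6: 0.9(98.04) - 1.0(218.61) = 88.24 - 218.61 = -130.37
The largest value is 596.07 kN from combination 3.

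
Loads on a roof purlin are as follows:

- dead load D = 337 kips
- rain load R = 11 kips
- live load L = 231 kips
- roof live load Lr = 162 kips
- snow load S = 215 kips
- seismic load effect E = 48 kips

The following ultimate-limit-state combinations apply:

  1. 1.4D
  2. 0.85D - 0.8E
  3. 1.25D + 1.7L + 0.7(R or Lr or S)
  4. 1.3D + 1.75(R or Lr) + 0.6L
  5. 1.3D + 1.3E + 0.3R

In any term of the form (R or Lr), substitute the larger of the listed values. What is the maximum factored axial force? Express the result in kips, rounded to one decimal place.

964.5 kips

(R or Lr or S) → S = 215 kips; (R or Lr) → Lr = 162 kips.
1. 1.4(337) = 471.8
2. 0.85(337) - 0.8(48) = 286.5 - 38.4 = 248.1
3. 1.25(337) + 1.7(231) + 0.7(215) = 421.3 + 392.7 + 150.5 = 964.5
4. 1.3(337) + 1.75(162) + 0.6(231) = 438.1 + 283.5 + 138.6 = 860.2
5. 1.3(337) + 1.3(48) + 0.3(11) = 438.1 + 62.4 + 3.3 = 503.8
Maximum is from combination 3.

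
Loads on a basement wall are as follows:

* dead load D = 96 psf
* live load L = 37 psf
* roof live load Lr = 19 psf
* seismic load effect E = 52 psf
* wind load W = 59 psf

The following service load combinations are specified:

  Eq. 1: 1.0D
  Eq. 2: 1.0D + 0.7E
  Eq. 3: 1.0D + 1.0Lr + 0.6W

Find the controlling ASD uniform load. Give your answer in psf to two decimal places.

150.40 psf

Eq. 1: 1.0(96) = 96.00
Eq. 2: 1.0(96) + 0.7(52) = 96.00 + 36.40 = 132.40
Eq. 3: 1.0(96) + 1.0(19) + 0.6(59) = 96.00 + 19.00 + 35.40 = 150.40
The controlling combination is 3, giving 150.40 psf.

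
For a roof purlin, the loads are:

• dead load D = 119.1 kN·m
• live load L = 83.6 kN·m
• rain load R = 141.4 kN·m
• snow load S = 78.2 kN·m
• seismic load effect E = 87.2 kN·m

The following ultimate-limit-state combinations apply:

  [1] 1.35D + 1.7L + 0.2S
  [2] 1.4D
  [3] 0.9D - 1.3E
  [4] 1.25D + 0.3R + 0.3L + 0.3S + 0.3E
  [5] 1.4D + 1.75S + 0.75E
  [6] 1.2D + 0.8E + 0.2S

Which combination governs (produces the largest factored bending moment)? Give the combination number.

Combination 5

[1] 1.35(119.1) + 1.7(83.6) + 0.2(78.2) = 318.55
[2] 1.4(119.1) = 166.74
[3] 0.9(119.1) - 1.3(87.2) = -6.17
[4] 1.25(119.1) + 0.3(141.4) + 0.3(83.6) + 0.3(78.2) + 0.3(87.2) = 266.00
[5] 1.4(119.1) + 1.75(78.2) + 0.75(87.2) = 368.99
[6] 1.2(119.1) + 0.8(87.2) + 0.2(78.2) = 228.32
The largest value is 368.99 kN·m from combination 5.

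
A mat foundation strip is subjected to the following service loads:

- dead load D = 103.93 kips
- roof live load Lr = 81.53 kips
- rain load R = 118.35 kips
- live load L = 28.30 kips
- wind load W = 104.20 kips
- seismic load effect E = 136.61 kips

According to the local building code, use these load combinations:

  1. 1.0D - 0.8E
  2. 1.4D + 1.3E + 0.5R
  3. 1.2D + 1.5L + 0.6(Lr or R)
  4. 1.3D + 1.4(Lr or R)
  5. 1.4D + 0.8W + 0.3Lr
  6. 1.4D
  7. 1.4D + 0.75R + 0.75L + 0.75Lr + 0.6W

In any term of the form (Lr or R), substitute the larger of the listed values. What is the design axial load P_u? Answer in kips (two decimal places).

382.27 kips

(Lr or R) → R = 118.35 kips.
1. 1.0(103.93) - 0.8(136.61) = -5.36
2. 1.4(103.93) + 1.3(136.61) + 0.5(118.35) = 382.27
3. 1.2(103.93) + 1.5(28.30) + 0.6(118.35) = 238.18
4. 1.3(103.93) + 1.4(118.35) = 300.80
5. 1.4(103.93) + 0.8(104.20) + 0.3(81.53) = 253.32
6. 1.4(103.93) = 145.50
7. 1.4(103.93) + 0.75(118.35) + 0.75(28.30) + 0.75(81.53) + 0.6(104.20) = 379.16
Combination 2 governs: P_u = 382.27 kips.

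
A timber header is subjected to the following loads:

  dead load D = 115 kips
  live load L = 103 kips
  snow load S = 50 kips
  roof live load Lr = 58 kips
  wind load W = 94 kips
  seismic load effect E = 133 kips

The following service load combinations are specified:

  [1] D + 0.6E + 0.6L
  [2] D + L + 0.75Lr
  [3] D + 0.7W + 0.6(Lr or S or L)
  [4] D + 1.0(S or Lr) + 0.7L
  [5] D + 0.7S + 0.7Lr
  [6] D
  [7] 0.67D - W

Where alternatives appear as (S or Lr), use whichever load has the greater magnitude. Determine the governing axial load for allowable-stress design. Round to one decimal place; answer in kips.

(Lr or S or L) → L = 103 kips; (S or Lr) → Lr = 58 kips.
[1] 1.0(115) + 0.6(133) + 0.6(103) = 115.0 + 79.8 + 61.8 = 256.6
[2] 1.0(115) + 1.0(103) + 0.75(58) = 115.0 + 103.0 + 43.5 = 261.5
[3] 1.0(115) + 0.7(94) + 0.6(103) = 115.0 + 65.8 + 61.8 = 242.6
[4] 1.0(115) + 1.0(58) + 0.7(103) = 115.0 + 58.0 + 72.1 = 245.1
[5] 1.0(115) + 0.7(50) + 0.7(58) = 115.0 + 35.0 + 40.6 = 190.6
[6] 1.0(115) = 115.0
[7] 0.67(115) - 1.0(94) = -17.0
Combination 2 governs: P = 261.5 kips.

261.5 kips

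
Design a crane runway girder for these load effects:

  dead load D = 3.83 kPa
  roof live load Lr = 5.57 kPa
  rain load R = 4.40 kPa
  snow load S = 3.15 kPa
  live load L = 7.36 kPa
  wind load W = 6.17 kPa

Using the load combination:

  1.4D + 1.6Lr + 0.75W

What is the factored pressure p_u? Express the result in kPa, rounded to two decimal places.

1.4(3.83) + 1.6(5.57) + 0.75(6.17) = 18.90
p_u = 18.90 kPa.

18.90 kPa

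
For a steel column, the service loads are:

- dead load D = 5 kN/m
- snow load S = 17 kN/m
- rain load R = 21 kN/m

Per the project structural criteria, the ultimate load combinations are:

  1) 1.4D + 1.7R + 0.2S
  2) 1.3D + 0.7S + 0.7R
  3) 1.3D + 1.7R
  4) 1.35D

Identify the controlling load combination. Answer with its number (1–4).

1) 1.4(5) + 1.7(21) + 0.2(17) = 7.0 + 35.7 + 3.4 = 46.1
2) 1.3(5) + 0.7(17) + 0.7(21) = 6.5 + 11.9 + 14.7 = 33.1
3) 1.3(5) + 1.7(21) = 6.5 + 35.7 = 42.2
4) 1.35(5) = 6.8
The largest value is 46.1 kN/m from combination 1.

Combination 1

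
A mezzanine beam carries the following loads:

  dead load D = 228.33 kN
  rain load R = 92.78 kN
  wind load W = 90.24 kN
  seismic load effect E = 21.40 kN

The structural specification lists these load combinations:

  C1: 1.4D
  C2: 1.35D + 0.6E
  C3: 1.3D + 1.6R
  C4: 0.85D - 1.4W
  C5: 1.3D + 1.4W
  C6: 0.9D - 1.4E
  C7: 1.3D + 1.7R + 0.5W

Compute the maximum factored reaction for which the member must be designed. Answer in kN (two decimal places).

499.68 kN

C1: 1.4(228.33) = 319.66
C2: 1.35(228.33) + 0.6(21.40) = 308.25 + 12.84 = 321.09
C3: 1.3(228.33) + 1.6(92.78) = 296.83 + 148.45 = 445.28
C4: 0.85(228.33) - 1.4(90.24) = 194.08 - 126.34 = 67.74
C5: 1.3(228.33) + 1.4(90.24) = 296.83 + 126.34 = 423.17
C6: 0.9(228.33) - 1.4(21.40) = 205.50 - 29.96 = 175.54
C7: 1.3(228.33) + 1.7(92.78) + 0.5(90.24) = 296.83 + 157.73 + 45.12 = 499.68
Combination 7 governs: V_u = 499.68 kN.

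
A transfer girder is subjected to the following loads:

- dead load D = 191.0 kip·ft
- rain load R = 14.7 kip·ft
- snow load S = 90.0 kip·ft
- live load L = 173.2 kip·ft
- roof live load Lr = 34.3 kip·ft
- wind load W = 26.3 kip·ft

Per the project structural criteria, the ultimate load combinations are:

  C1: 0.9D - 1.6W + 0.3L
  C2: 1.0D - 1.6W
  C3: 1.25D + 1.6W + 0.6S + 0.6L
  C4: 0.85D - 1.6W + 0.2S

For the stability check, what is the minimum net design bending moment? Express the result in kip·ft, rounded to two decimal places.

138.27 kip·ft

C1: 0.9(191.0) - 1.6(26.3) + 0.3(173.2) = 171.90 - 42.08 + 51.96 = 181.78
C2: 1.0(191.0) - 1.6(26.3) = 191.00 - 42.08 = 148.92
C3: 1.25(191.0) + 1.6(26.3) + 0.6(90.0) + 0.6(173.2) = 238.75 + 42.08 + 54.00 + 103.92 = 438.75
C4: 0.85(191.0) - 1.6(26.3) + 0.2(90.0) = 162.35 - 42.08 + 18.00 = 138.27
Combination 4 gives the minimum: 138.27 kip·ft.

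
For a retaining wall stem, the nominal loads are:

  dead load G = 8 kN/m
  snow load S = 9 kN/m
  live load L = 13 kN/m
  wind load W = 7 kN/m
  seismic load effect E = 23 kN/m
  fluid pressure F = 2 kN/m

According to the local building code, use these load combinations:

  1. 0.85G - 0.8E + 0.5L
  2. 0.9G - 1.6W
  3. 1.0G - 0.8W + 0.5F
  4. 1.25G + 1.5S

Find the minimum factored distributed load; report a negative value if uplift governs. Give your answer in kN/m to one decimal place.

-5.1 kN/m

1. 0.85(8) - 0.8(23) + 0.5(13) = 6.8 - 18.4 + 6.5 = -5.1
2. 0.9(8) - 1.6(7) = 7.2 - 11.2 = -4.0
3. 1.0(8) - 0.8(7) + 0.5(2) = 8.0 - 5.6 + 1.0 = 3.4
4. 1.25(8) + 1.5(9) = 10.0 + 13.5 = 23.5
Combination 1 gives the minimum: -5.1 kN/m.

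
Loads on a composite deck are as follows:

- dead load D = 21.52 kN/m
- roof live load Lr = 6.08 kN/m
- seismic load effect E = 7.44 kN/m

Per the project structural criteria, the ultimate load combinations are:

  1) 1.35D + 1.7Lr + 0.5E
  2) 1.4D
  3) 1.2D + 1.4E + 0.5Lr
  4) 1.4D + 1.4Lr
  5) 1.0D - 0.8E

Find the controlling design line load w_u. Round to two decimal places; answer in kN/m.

43.11 kN/m

1) 1.35(21.52) + 1.7(6.08) + 0.5(7.44) = 43.11
2) 1.4(21.52) = 30.13
3) 1.2(21.52) + 1.4(7.44) + 0.5(6.08) = 39.28
4) 1.4(21.52) + 1.4(6.08) = 38.64
5) 1.0(21.52) - 0.8(7.44) = 15.57
The controlling combination is 1, giving 43.11 kN/m.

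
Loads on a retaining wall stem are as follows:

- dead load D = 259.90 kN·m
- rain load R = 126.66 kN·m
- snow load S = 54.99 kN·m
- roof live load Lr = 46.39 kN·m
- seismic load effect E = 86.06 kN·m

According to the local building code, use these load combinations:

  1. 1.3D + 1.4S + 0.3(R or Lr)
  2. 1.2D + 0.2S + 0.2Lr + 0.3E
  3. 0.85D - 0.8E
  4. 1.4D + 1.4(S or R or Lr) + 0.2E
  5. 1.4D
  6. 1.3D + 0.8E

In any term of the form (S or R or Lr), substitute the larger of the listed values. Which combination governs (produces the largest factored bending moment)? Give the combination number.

Combination 4

(R or Lr) → R = 126.66 kN·m; (S or R or Lr) → R = 126.66 kN·m.
1. 1.3(259.90) + 1.4(54.99) + 0.3(126.66) = 452.85
2. 1.2(259.90) + 0.2(54.99) + 0.2(46.39) + 0.3(86.06) = 357.97
3. 0.85(259.90) - 0.8(86.06) = 152.07
4. 1.4(259.90) + 1.4(126.66) + 0.2(86.06) = 558.40
5. 1.4(259.90) = 363.86
6. 1.3(259.90) + 0.8(86.06) = 406.72
The largest value is 558.40 kN·m from combination 4.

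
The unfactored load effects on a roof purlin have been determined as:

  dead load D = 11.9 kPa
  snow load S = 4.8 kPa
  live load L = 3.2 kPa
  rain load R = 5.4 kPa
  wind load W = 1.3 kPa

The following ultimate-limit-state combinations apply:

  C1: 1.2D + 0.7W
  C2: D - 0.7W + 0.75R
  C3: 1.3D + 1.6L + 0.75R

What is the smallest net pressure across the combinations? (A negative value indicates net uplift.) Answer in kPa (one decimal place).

15.0 kPa

C1: 1.2(11.9) + 0.7(1.3) = 14.3 + 0.9 = 15.2
C2: 1.0(11.9) - 0.7(1.3) + 0.75(5.4) = 15.0
C3: 1.3(11.9) + 1.6(3.2) + 0.75(5.4) = 24.6
Combination 2 gives the minimum: 15.0 kPa.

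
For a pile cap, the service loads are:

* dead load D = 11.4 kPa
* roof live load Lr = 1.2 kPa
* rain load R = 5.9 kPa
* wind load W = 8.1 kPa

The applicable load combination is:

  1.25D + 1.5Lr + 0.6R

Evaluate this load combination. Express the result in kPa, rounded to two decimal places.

19.59 kPa

1.25(11.4) + 1.5(1.2) + 0.6(5.9) = 14.25 + 1.80 + 3.54 = 19.59
p_u = 19.59 kPa.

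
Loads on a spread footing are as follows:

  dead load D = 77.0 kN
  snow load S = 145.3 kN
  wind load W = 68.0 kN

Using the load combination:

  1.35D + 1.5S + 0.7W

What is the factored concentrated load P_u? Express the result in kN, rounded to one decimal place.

1.35(77.0) + 1.5(145.3) + 0.7(68.0) = 369.5
P_u = 369.5 kN.

369.5 kN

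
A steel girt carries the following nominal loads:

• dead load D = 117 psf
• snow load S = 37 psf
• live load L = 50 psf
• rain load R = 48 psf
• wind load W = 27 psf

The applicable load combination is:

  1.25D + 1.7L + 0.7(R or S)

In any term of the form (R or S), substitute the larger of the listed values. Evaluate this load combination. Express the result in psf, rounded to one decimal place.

264.9 psf

(R or S) → R = 48 psf.
1.25(117) + 1.7(50) + 0.7(48) = 264.9
q_u = 264.9 psf.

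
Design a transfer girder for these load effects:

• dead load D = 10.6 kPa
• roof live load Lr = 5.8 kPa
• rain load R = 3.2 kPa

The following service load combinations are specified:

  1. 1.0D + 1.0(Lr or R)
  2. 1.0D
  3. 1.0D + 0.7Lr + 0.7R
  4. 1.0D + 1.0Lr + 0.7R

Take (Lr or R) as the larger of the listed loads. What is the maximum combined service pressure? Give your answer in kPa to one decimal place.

(Lr or R) → Lr = 5.8 kPa.
1. 1.0(10.6) + 1.0(5.8) = 10.6 + 5.8 = 16.4
2. 1.0(10.6) = 10.6
3. 1.0(10.6) + 0.7(5.8) + 0.7(3.2) = 10.6 + 4.1 + 2.2 = 16.9
4. 1.0(10.6) + 1.0(5.8) + 0.7(3.2) = 10.6 + 5.8 + 2.2 = 18.6
Maximum is from combination 4.

18.6 kPa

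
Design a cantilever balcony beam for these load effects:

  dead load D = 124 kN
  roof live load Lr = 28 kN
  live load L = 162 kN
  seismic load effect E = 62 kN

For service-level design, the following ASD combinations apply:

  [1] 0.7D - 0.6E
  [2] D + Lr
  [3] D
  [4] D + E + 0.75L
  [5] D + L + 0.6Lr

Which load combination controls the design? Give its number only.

[1] 0.7(124) - 0.6(62) = 86.8 - 37.2 = 49.6
[2] 1.0(124) + 1.0(28) = 124.0 + 28.0 = 152.0
[3] 1.0(124) = 124.0
[4] 1.0(124) + 1.0(62) + 0.75(162) = 124.0 + 62.0 + 121.5 = 307.5
[5] 1.0(124) + 1.0(162) + 0.6(28) = 124.0 + 162.0 + 16.8 = 302.8
The largest value is 307.5 kN from combination 4.

Combination 4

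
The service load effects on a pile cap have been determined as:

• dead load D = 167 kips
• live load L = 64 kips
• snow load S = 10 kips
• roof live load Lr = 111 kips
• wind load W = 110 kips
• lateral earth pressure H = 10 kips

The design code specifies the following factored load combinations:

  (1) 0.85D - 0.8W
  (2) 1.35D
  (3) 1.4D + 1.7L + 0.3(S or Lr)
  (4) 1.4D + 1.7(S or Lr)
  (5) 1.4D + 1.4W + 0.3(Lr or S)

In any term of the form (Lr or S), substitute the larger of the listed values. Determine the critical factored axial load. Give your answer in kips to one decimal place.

422.5 kips

(S or Lr) → Lr = 111 kips; (Lr or S) → Lr = 111 kips.
(1) 0.85(167) - 0.8(110) = 142.0 - 88.0 = 54.0
(2) 1.35(167) = 225.5
(3) 1.4(167) + 1.7(64) + 0.3(111) = 233.8 + 108.8 + 33.3 = 375.9
(4) 1.4(167) + 1.7(111) = 233.8 + 188.7 = 422.5
(5) 1.4(167) + 1.4(110) + 0.3(111) = 233.8 + 154.0 + 33.3 = 421.1
The controlling combination is 4, giving 422.5 kips.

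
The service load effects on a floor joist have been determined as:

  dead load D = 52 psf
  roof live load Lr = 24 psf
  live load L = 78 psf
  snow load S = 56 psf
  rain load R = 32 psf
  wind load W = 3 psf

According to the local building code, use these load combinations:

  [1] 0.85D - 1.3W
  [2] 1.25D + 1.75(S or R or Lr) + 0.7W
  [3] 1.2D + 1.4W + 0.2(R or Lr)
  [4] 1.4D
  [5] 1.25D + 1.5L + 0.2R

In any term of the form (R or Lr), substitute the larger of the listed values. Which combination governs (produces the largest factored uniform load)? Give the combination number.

Combination 5

(S or R or Lr) → S = 56 psf; (R or Lr) → R = 32 psf.
[1] 0.85(52) - 1.3(3) = 44.2 - 3.9 = 40.3
[2] 1.25(52) + 1.75(56) + 0.7(3) = 65.0 + 98.0 + 2.1 = 165.1
[3] 1.2(52) + 1.4(3) + 0.2(32) = 62.4 + 4.2 + 6.4 = 73.0
[4] 1.4(52) = 72.8
[5] 1.25(52) + 1.5(78) + 0.2(32) = 65.0 + 117.0 + 6.4 = 188.4
The largest value is 188.4 psf from combination 5.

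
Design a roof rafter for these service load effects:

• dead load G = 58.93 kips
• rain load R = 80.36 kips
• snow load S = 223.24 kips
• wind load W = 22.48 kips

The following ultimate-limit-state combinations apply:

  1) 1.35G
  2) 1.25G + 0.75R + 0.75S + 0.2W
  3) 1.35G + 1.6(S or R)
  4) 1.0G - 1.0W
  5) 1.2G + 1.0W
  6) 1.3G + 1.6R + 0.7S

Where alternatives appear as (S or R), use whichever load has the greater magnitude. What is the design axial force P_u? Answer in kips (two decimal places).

436.74 kips

(S or R) → S = 223.24 kips.
1) 1.35(58.93) = 79.56
2) 1.25(58.93) + 0.75(80.36) + 0.75(223.24) + 0.2(22.48) = 73.66 + 60.27 + 167.43 + 4.50 = 305.86
3) 1.35(58.93) + 1.6(223.24) = 79.56 + 357.18 = 436.74
4) 1.0(58.93) - 1.0(22.48) = 58.93 - 22.48 = 36.45
5) 1.2(58.93) + 1.0(22.48) = 70.72 + 22.48 = 93.20
6) 1.3(58.93) + 1.6(80.36) + 0.7(223.24) = 361.45
The controlling combination is 3, giving 436.74 kips.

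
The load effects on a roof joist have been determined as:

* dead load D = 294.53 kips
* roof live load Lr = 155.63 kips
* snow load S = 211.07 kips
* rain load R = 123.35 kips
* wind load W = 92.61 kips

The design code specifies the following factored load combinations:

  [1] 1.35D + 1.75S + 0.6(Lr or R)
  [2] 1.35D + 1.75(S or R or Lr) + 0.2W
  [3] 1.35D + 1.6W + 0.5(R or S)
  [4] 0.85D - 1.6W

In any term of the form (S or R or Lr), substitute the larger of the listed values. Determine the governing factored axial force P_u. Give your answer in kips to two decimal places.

(Lr or R) → Lr = 155.63 kips; (S or R or Lr) → S = 211.07 kips; (R or S) → S = 211.07 kips.
[1] 1.35(294.53) + 1.75(211.07) + 0.6(155.63) = 397.62 + 369.37 + 93.38 = 860.37
[2] 1.35(294.53) + 1.75(211.07) + 0.2(92.61) = 397.62 + 369.37 + 18.52 = 785.51
[3] 1.35(294.53) + 1.6(92.61) + 0.5(211.07) = 651.33
[4] 0.85(294.53) - 1.6(92.61) = 250.35 - 148.18 = 102.17
Combination 1 governs: P_u = 860.37 kips.

860.37 kips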